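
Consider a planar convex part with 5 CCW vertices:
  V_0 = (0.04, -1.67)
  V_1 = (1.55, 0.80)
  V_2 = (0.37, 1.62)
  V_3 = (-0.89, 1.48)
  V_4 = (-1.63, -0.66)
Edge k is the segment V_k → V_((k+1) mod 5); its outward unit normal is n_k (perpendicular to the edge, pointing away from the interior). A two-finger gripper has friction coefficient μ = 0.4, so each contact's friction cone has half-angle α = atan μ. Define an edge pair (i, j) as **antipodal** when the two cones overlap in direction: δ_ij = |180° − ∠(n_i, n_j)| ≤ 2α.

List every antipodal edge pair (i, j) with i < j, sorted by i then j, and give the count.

α = atan 0.4 = 21.80°;  2α = 43.60°
n_0 = (+0.8532, -0.5216)
n_1 = (+0.5707, +0.8212)
n_2 = (-0.1104, +0.9939)
n_3 = (-0.9451, +0.3268)
n_4 = (-0.5175, -0.8557)
  (0,1): δ = 93.36°  ·
  (0,2): δ = 52.22°  ·
  (0,3): δ = 12.36°  ✓
  (0,4): δ = 90.27°  ·
  (1,2): δ = 138.86°  ·
  (1,3): δ = 74.28°  ·
  (1,4): δ = 3.63°  ✓
  (2,3): δ = 115.42°  ·
  (2,4): δ = 37.51°  ✓
  (3,4): δ = 102.09°  ·
antipodal pairs: 3

count = 3; pairs: (0,3), (1,4), (2,4)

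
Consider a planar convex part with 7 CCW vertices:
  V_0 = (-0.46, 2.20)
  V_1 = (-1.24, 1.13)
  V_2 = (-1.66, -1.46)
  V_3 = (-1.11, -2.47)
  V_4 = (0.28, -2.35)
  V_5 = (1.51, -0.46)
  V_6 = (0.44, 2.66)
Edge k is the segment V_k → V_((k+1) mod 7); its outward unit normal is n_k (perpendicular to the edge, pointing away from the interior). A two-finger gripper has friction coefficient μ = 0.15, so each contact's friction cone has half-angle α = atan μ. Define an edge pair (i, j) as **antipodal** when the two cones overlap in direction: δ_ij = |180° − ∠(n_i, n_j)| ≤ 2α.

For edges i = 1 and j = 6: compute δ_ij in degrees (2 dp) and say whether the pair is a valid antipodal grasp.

α = atan 0.15 = 8.53°;  2α = 17.06°
edge 1: e_1 = (-0.42, -2.59);  n_1 = (-0.9871, +0.1601)
edge 6: e_6 = (-0.90, -0.46);  n_6 = (-0.4551, +0.8904)
∠(n_1, n_6) = 53.72°
δ = |180° − 53.72°| = 126.28°
126.28° > 2α = 17.06°  →  invalid

δ = 126.28°, invalid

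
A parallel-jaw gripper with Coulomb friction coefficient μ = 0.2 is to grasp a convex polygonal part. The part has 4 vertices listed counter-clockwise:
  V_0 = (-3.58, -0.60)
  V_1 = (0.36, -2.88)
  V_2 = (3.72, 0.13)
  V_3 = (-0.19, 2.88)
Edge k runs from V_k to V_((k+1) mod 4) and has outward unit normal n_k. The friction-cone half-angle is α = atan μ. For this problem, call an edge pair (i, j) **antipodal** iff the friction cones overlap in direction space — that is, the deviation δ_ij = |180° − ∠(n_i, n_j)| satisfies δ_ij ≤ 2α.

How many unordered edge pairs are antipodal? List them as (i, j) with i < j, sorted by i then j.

α = atan 0.2 = 11.31°;  2α = 22.62°
n_0 = (-0.5009, -0.8655)
n_1 = (+0.6672, -0.7448)
n_2 = (+0.5753, +0.8180)
n_3 = (-0.7163, +0.6978)
  (0,1): δ = 108.09°  ·
  (0,2): δ = 5.06°  ✓
  (0,3): δ = 75.81°  ·
  (1,2): δ = 76.97°  ·
  (1,3): δ = 3.90°  ✓
  (2,3): δ = 99.13°  ·
antipodal pairs: 2

count = 2; pairs: (0,2), (1,3)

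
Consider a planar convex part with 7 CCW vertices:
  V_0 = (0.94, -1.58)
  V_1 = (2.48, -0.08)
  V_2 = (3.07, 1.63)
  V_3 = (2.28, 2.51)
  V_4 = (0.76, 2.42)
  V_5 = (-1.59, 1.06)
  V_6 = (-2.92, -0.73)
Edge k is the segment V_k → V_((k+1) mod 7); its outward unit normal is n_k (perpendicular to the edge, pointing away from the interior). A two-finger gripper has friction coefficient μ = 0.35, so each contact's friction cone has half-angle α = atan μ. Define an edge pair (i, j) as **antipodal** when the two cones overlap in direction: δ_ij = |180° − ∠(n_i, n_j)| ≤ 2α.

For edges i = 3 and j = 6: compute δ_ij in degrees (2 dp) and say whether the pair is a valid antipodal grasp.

α = atan 0.35 = 19.29°;  2α = 38.58°
edge 3: e_3 = (-1.52, -0.09);  n_3 = (-0.0591, +0.9983)
edge 6: e_6 = (+3.86, -0.85);  n_6 = (-0.2151, -0.9766)
∠(n_3, n_6) = 164.19°
δ = |180° − 164.19°| = 15.81°
15.81° ≤ 2α = 38.58°  →  valid

δ = 15.81°, valid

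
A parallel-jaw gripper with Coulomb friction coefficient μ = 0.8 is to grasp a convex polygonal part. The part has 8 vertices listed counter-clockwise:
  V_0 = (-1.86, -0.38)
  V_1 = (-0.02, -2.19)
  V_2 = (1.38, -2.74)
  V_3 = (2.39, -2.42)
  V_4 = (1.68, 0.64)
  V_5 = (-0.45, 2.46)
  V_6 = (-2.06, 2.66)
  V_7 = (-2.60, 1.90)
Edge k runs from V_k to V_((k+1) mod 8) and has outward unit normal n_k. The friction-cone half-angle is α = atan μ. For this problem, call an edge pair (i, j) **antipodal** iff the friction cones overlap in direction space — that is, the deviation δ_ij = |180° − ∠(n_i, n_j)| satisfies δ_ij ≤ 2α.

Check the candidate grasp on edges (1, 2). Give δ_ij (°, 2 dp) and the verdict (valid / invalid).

α = atan 0.8 = 38.66°;  2α = 77.32°
edge 1: e_1 = (+1.40, -0.55);  n_1 = (-0.3657, -0.9308)
edge 2: e_2 = (+1.01, +0.32);  n_2 = (+0.3020, -0.9533)
∠(n_1, n_2) = 39.03°
δ = |180° − 39.03°| = 140.97°
140.97° > 2α = 77.32°  →  invalid

δ = 140.97°, invalid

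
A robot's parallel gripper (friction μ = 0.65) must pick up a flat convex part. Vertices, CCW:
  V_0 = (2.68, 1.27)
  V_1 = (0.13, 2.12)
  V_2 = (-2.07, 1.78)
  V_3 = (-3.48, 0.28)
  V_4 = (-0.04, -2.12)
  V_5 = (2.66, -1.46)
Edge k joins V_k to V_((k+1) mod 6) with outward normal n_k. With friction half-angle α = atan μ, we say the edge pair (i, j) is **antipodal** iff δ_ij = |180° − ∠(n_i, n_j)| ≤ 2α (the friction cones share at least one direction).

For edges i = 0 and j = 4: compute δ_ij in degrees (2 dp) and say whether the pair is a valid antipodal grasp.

α = atan 0.65 = 33.02°;  2α = 66.05°
edge 0: e_0 = (-2.55, +0.85);  n_0 = (+0.3162, +0.9487)
edge 4: e_4 = (+2.70, +0.66);  n_4 = (+0.2375, -0.9714)
∠(n_0, n_4) = 147.83°
δ = |180° − 147.83°| = 32.17°
32.17° ≤ 2α = 66.05°  →  valid

δ = 32.17°, valid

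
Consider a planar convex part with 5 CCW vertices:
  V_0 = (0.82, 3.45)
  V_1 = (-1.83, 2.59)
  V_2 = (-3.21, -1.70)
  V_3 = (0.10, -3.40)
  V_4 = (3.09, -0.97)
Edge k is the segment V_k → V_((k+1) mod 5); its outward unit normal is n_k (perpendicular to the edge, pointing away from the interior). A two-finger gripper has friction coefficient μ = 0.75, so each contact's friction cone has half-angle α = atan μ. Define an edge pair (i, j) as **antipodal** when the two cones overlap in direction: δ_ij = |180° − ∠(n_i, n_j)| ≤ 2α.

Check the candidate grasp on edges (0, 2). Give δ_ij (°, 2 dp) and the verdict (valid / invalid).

α = atan 0.75 = 36.87°;  2α = 73.74°
edge 0: e_0 = (-2.65, -0.86);  n_0 = (-0.3087, +0.9512)
edge 2: e_2 = (+3.31, -1.70);  n_2 = (-0.4569, -0.8895)
∠(n_0, n_2) = 134.84°
δ = |180° − 134.84°| = 45.16°
45.16° ≤ 2α = 73.74°  →  valid

δ = 45.16°, valid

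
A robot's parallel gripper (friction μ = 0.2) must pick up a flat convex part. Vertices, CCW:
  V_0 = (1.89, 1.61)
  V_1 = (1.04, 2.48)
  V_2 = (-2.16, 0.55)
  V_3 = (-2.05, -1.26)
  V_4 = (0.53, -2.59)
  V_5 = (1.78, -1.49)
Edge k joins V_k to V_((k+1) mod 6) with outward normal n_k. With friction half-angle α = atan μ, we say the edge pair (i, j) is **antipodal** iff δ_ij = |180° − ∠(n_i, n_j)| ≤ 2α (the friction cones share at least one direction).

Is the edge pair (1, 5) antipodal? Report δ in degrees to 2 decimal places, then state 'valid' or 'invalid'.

α = atan 0.2 = 11.31°;  2α = 22.62°
edge 1: e_1 = (-3.20, -1.93);  n_1 = (-0.5165, +0.8563)
edge 5: e_5 = (+0.11, +3.10);  n_5 = (+0.9994, -0.0355)
∠(n_1, n_5) = 123.13°
δ = |180° − 123.13°| = 56.87°
56.87° > 2α = 22.62°  →  invalid

δ = 56.87°, invalid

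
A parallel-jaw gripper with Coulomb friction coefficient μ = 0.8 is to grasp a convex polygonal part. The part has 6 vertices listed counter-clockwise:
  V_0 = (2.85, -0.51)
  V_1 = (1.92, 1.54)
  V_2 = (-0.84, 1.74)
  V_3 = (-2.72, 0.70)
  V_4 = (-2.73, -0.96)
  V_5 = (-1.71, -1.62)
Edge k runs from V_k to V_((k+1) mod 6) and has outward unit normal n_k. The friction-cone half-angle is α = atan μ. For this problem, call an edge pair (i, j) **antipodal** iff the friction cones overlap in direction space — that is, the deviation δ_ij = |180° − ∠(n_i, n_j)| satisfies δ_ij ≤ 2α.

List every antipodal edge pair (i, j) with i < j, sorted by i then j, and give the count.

α = atan 0.8 = 38.66°;  2α = 77.32°
n_0 = (+0.9107, +0.4131)
n_1 = (+0.0723, +0.9974)
n_2 = (-0.4841, +0.8750)
n_3 = (-1.0000, +0.0060)
n_4 = (-0.5433, -0.8396)
n_5 = (+0.2365, -0.9716)
  (0,1): δ = 118.55°  ·
  (0,2): δ = 85.45°  ·
  (0,3): δ = 24.75°  ✓
  (0,4): δ = 32.69°  ✓
  (0,5): δ = 79.28°  ·
  (1,2): δ = 146.90°  ·
  (1,3): δ = 86.20°  ·
  (1,4): δ = 28.76°  ✓
  (1,5): δ = 17.83°  ✓
  (2,3): δ = 119.30°  ·
  (2,4): δ = 61.86°  ✓
  (2,5): δ = 15.27°  ✓
  (3,4): δ = 122.56°  ·
  (3,5): δ = 75.97°  ✓
  (4,5): δ = 133.41°  ·
antipodal pairs: 7

count = 7; pairs: (0,3), (0,4), (1,4), (1,5), (2,4), (2,5), (3,5)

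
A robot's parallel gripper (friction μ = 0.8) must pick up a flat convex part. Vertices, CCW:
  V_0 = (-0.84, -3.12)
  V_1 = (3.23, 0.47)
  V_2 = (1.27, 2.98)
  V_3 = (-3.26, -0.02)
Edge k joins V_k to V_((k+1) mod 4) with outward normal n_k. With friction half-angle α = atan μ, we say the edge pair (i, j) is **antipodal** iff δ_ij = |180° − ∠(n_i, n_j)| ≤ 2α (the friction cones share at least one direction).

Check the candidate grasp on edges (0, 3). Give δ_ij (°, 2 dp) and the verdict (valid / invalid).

δ = 86.56°, invalid

α = atan 0.8 = 38.66°;  2α = 77.32°
edge 0: e_0 = (+4.07, +3.59);  n_0 = (+0.6615, -0.7499)
edge 3: e_3 = (+2.42, -3.10);  n_3 = (-0.7883, -0.6153)
∠(n_0, n_3) = 93.44°
δ = |180° − 93.44°| = 86.56°
86.56° > 2α = 77.32°  →  invalid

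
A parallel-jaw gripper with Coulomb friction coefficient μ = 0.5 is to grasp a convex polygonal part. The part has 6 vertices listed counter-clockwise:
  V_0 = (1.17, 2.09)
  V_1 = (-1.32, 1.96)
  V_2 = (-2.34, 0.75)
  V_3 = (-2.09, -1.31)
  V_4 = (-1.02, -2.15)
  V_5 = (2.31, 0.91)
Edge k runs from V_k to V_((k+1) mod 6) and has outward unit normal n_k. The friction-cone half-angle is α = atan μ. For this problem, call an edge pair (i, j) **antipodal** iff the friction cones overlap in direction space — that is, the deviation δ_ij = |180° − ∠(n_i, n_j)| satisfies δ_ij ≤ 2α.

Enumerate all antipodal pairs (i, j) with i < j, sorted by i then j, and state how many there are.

count = 5; pairs: (0,3), (0,4), (1,4), (2,5), (3,5)

α = atan 0.5 = 26.57°;  2α = 53.13°
n_0 = (-0.0521, +0.9986)
n_1 = (-0.7646, +0.6445)
n_2 = (-0.9927, -0.1205)
n_3 = (-0.6175, -0.7866)
n_4 = (+0.6766, -0.7363)
n_5 = (+0.7192, +0.6948)
  (0,1): δ = 133.12°  ·
  (0,2): δ = 86.07°  ·
  (0,3): δ = 41.12°  ✓
  (0,4): δ = 39.59°  ✓
  (0,5): δ = 131.02°  ·
  (1,2): δ = 132.95°  ·
  (1,3): δ = 88.00°  ·
  (1,4): δ = 7.29°  ✓
  (1,5): δ = 84.14°  ·
  (2,3): δ = 135.05°  ·
  (2,4): δ = 54.34°  ·
  (2,5): δ = 37.09°  ✓
  (3,4): δ = 99.29°  ·
  (3,5): δ = 7.85°  ✓
  (4,5): δ = 88.57°  ·
antipodal pairs: 5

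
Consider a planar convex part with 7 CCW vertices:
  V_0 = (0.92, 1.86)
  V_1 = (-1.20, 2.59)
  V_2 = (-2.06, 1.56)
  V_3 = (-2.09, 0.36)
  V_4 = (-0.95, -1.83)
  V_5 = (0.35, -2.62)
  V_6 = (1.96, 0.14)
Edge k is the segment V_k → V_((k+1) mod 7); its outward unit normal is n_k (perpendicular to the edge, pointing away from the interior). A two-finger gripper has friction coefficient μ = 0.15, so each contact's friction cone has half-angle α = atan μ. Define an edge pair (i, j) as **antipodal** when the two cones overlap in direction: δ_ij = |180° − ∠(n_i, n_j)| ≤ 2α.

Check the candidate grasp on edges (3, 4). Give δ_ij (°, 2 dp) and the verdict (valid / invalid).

α = atan 0.15 = 8.53°;  2α = 17.06°
edge 3: e_3 = (+1.14, -2.19);  n_3 = (-0.8870, -0.4617)
edge 4: e_4 = (+1.30, -0.79);  n_4 = (-0.5193, -0.8546)
∠(n_3, n_4) = 31.21°
δ = |180° − 31.21°| = 148.79°
148.79° > 2α = 17.06°  →  invalid

δ = 148.79°, invalid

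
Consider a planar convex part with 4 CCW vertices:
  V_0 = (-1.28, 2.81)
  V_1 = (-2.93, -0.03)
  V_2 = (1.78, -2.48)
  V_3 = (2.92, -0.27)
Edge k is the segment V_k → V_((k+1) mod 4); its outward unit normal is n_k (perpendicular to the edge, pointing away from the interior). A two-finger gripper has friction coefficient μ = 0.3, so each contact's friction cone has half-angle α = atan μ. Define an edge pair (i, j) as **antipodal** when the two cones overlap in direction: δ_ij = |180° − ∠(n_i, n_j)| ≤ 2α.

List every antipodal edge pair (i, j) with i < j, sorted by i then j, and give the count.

α = atan 0.3 = 16.70°;  2α = 33.40°
n_0 = (-0.8647, +0.5024)
n_1 = (-0.4615, -0.8872)
n_2 = (+0.8887, -0.4584)
n_3 = (+0.5914, +0.8064)
  (0,1): δ = 87.33°  ·
  (0,2): δ = 2.87°  ✓
  (0,3): δ = 83.90°  ·
  (1,2): δ = 89.80°  ·
  (1,3): δ = 8.77°  ✓
  (2,3): δ = 98.97°  ·
antipodal pairs: 2

count = 2; pairs: (0,2), (1,3)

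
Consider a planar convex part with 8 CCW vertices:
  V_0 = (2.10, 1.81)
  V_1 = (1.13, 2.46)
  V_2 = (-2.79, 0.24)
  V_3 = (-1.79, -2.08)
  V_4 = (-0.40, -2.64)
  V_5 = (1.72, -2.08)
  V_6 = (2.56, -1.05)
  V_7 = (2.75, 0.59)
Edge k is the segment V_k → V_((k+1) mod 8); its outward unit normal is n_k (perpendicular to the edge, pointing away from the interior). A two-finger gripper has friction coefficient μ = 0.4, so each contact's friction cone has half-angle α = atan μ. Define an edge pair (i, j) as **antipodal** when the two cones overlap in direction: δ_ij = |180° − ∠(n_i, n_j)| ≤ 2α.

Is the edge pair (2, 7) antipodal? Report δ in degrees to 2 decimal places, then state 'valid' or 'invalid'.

δ = 4.73°, valid

α = atan 0.4 = 21.80°;  2α = 43.60°
edge 2: e_2 = (+1.00, -2.32);  n_2 = (-0.9183, -0.3958)
edge 7: e_7 = (-0.65, +1.22);  n_7 = (+0.8826, +0.4702)
∠(n_2, n_7) = 175.27°
δ = |180° − 175.27°| = 4.73°
4.73° ≤ 2α = 43.60°  →  valid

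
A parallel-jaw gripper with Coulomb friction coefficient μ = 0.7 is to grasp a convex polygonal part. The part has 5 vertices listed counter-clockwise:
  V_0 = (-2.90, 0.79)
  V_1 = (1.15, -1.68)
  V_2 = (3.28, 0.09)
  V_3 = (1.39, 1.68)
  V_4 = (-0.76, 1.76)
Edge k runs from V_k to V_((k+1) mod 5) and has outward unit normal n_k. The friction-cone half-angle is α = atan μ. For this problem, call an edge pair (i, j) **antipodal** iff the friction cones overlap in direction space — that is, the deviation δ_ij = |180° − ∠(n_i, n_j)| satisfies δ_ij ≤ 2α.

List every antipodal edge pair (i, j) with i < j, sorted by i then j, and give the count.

count = 5; pairs: (0,2), (0,3), (0,4), (1,3), (1,4)

α = atan 0.7 = 34.99°;  2α = 69.98°
n_0 = (-0.5207, -0.8538)
n_1 = (+0.6391, -0.7691)
n_2 = (+0.6438, +0.7652)
n_3 = (+0.0372, +0.9993)
n_4 = (-0.4128, +0.9108)
  (0,1): δ = 108.90°  ·
  (0,2): δ = 8.69°  ✓
  (0,3): δ = 29.25°  ✓
  (0,4): δ = 55.76°  ✓
  (1,2): δ = 79.80°  ·
  (1,3): δ = 41.86°  ✓
  (1,4): δ = 15.34°  ✓
  (2,3): δ = 142.06°  ·
  (2,4): δ = 115.54°  ·
  (3,4): δ = 153.49°  ·
antipodal pairs: 5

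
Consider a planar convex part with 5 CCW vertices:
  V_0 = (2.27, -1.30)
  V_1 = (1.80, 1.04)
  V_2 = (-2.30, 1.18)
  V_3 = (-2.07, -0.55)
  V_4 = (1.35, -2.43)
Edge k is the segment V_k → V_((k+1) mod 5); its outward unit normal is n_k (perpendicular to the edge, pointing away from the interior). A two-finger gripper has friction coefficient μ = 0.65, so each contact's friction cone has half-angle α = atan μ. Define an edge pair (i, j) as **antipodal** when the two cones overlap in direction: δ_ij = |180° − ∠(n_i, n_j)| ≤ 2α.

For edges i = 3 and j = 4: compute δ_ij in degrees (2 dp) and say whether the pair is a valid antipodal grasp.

α = atan 0.65 = 33.02°;  2α = 66.05°
edge 3: e_3 = (+3.42, -1.88);  n_3 = (-0.4817, -0.8763)
edge 4: e_4 = (+0.92, +1.13);  n_4 = (+0.7755, -0.6314)
∠(n_3, n_4) = 79.65°
δ = |180° − 79.65°| = 100.35°
100.35° > 2α = 66.05°  →  invalid

δ = 100.35°, invalid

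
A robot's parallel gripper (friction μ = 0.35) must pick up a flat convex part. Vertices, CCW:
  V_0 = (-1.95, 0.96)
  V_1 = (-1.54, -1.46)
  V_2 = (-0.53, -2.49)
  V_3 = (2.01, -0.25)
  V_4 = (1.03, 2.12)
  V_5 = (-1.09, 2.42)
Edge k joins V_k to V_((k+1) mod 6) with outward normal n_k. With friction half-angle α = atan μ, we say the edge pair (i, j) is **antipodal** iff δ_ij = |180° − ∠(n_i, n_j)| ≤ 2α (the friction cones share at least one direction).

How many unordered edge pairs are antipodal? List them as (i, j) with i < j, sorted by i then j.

α = atan 0.35 = 19.29°;  2α = 38.58°
n_0 = (-0.9859, -0.1670)
n_1 = (-0.7140, -0.7001)
n_2 = (+0.6614, -0.7500)
n_3 = (+0.9241, +0.3821)
n_4 = (+0.1401, +0.9901)
n_5 = (-0.8616, +0.5075)
  (0,1): δ = 145.18°  ·
  (0,2): δ = 58.21°  ·
  (0,3): δ = 12.85°  ✓
  (0,4): δ = 72.33°  ·
  (0,5): δ = 139.88°  ·
  (1,2): δ = 93.03°  ·
  (1,3): δ = 21.97°  ✓
  (1,4): δ = 37.51°  ✓
  (1,5): δ = 105.06°  ·
  (2,3): δ = 108.94°  ·
  (2,4): δ = 49.46°  ·
  (2,5): δ = 18.09°  ✓
  (3,4): δ = 120.52°  ·
  (3,5): δ = 52.97°  ·
  (4,5): δ = 112.45°  ·
antipodal pairs: 4

count = 4; pairs: (0,3), (1,3), (1,4), (2,5)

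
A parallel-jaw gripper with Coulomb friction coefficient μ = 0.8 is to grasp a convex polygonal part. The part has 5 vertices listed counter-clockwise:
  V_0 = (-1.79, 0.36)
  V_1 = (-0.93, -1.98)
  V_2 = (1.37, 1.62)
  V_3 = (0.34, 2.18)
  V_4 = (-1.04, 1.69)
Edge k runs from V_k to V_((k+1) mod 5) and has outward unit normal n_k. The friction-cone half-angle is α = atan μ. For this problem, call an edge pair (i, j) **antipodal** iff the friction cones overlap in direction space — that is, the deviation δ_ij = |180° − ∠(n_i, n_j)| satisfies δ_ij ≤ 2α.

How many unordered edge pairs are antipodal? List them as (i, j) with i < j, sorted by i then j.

count = 4; pairs: (0,1), (0,2), (1,3), (1,4)

α = atan 0.8 = 38.66°;  2α = 77.32°
n_0 = (-0.9386, -0.3450)
n_1 = (+0.8427, -0.5384)
n_2 = (+0.4777, +0.8785)
n_3 = (-0.3346, +0.9424)
n_4 = (-0.8711, +0.4912)
  (0,1): δ = 52.75°  ✓
  (0,2): δ = 41.29°  ✓
  (0,3): δ = 89.37°  ·
  (0,4): δ = 130.40°  ·
  (1,2): δ = 85.96°  ·
  (1,3): δ = 37.88°  ✓
  (1,4): δ = 3.15°  ✓
  (2,3): δ = 131.92°  ·
  (2,4): δ = 90.89°  ·
  (3,4): δ = 138.97°  ·
antipodal pairs: 4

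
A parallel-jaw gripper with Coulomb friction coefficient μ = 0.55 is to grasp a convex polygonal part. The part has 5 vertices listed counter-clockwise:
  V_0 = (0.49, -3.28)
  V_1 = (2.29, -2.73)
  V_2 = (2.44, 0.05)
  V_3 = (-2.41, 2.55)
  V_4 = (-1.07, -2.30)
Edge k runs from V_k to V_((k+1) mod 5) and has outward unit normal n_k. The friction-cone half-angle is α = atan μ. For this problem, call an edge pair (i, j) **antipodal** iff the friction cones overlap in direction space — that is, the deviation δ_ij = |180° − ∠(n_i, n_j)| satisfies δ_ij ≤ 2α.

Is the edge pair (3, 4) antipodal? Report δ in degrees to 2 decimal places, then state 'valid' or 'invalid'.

δ = 137.58°, invalid

α = atan 0.55 = 28.81°;  2α = 57.62°
edge 3: e_3 = (+1.34, -4.85);  n_3 = (-0.9639, -0.2663)
edge 4: e_4 = (+1.56, -0.98);  n_4 = (-0.5319, -0.8468)
∠(n_3, n_4) = 42.42°
δ = |180° − 42.42°| = 137.58°
137.58° > 2α = 57.62°  →  invalid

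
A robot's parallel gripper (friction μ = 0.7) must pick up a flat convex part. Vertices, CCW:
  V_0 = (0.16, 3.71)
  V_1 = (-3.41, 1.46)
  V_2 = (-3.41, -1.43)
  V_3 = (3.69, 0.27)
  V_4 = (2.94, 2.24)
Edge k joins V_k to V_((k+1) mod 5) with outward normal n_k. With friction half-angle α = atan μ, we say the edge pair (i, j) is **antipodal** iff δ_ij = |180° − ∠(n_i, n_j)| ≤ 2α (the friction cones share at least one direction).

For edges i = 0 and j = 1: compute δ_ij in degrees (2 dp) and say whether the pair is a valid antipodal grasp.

δ = 122.22°, invalid

α = atan 0.7 = 34.99°;  2α = 69.98°
edge 0: e_0 = (-3.57, -2.25);  n_0 = (-0.5332, +0.8460)
edge 1: e_1 = (+0.00, -2.89);  n_1 = (-1.0000, -0.0000)
∠(n_0, n_1) = 57.78°
δ = |180° − 57.78°| = 122.22°
122.22° > 2α = 69.98°  →  invalid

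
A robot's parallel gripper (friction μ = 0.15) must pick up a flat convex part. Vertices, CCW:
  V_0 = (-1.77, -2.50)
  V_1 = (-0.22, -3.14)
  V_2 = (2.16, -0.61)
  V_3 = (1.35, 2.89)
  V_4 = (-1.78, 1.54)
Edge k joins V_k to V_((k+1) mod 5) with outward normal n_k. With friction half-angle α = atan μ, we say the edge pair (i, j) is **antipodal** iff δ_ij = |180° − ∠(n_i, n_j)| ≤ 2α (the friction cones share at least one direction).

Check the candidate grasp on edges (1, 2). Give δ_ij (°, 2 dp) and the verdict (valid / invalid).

α = atan 0.15 = 8.53°;  2α = 17.06°
edge 1: e_1 = (+2.38, +2.53);  n_1 = (+0.7284, -0.6852)
edge 2: e_2 = (-0.81, +3.50);  n_2 = (+0.9743, +0.2255)
∠(n_1, n_2) = 56.28°
δ = |180° − 56.28°| = 123.72°
123.72° > 2α = 17.06°  →  invalid

δ = 123.72°, invalid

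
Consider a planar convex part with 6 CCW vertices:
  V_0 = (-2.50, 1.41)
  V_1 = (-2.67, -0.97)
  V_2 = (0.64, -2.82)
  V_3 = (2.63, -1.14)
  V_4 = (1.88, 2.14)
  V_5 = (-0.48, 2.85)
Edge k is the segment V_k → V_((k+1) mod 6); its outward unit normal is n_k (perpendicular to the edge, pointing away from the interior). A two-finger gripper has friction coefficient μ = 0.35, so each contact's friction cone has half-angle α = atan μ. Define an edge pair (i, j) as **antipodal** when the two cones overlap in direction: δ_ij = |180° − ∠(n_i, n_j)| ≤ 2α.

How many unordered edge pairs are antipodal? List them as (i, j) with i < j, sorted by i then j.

count = 3; pairs: (0,3), (1,4), (2,5)

α = atan 0.35 = 19.29°;  2α = 38.58°
n_0 = (-0.9975, +0.0712)
n_1 = (-0.4879, -0.8729)
n_2 = (+0.6451, -0.7641)
n_3 = (+0.9748, +0.2229)
n_4 = (+0.2881, +0.9576)
n_5 = (-0.5805, +0.8143)
  (0,1): δ = 115.12°  ·
  (0,2): δ = 45.74°  ·
  (0,3): δ = 16.97°  ✓
  (0,4): δ = 77.34°  ·
  (0,5): δ = 129.57°  ·
  (1,2): δ = 110.63°  ·
  (1,3): δ = 47.92°  ·
  (1,4): δ = 12.46°  ✓
  (1,5): δ = 64.69°  ·
  (2,3): δ = 117.29°  ·
  (2,4): δ = 56.92°  ·
  (2,5): δ = 4.69°  ✓
  (3,4): δ = 119.62°  ·
  (3,5): δ = 67.40°  ·
  (4,5): δ = 127.77°  ·
antipodal pairs: 3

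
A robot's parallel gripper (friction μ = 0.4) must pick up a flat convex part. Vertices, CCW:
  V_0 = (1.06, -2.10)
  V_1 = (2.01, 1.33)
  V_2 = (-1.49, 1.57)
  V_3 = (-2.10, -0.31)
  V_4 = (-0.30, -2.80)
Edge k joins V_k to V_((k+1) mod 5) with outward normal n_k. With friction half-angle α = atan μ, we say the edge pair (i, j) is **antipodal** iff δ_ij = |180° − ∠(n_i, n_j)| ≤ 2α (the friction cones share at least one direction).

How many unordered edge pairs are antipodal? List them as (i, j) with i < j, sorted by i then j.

count = 2; pairs: (0,2), (1,4)

α = atan 0.4 = 21.80°;  2α = 43.60°
n_0 = (+0.9637, -0.2669)
n_1 = (+0.0684, +0.9977)
n_2 = (-0.9512, +0.3086)
n_3 = (-0.8104, -0.5858)
n_4 = (+0.4576, -0.8891)
  (0,1): δ = 78.44°  ·
  (0,2): δ = 2.50°  ✓
  (0,3): δ = 51.34°  ·
  (0,4): δ = 132.72°  ·
  (1,2): δ = 104.05°  ·
  (1,3): δ = 50.21°  ·
  (1,4): δ = 31.16°  ✓
  (2,3): δ = 126.16°  ·
  (2,4): δ = 44.79°  ·
  (3,4): δ = 98.63°  ·
antipodal pairs: 2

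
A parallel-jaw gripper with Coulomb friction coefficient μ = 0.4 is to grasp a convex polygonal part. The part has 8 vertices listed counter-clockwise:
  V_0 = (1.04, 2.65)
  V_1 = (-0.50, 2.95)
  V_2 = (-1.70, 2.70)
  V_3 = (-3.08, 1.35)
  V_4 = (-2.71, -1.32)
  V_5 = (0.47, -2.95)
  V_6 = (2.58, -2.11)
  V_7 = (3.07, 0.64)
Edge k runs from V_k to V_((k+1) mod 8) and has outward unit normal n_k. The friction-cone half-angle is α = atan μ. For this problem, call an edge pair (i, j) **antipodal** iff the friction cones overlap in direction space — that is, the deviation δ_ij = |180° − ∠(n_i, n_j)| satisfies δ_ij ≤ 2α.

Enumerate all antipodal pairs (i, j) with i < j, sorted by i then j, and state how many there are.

count = 9; pairs: (0,4), (0,5), (1,4), (1,5), (2,5), (2,6), (3,6), (3,7), (4,7)

α = atan 0.4 = 21.80°;  2α = 43.60°
n_0 = (+0.1912, +0.9815)
n_1 = (-0.2040, +0.9790)
n_2 = (-0.6993, +0.7148)
n_3 = (-0.9905, -0.1373)
n_4 = (-0.4561, -0.8899)
n_5 = (+0.3699, -0.9291)
n_6 = (+0.9845, -0.1754)
n_7 = (+0.7036, +0.7106)
  (0,1): δ = 157.21°  ·
  (0,2): δ = 124.61°  ·
  (0,3): δ = 71.09°  ·
  (0,4): δ = 16.12°  ✓
  (0,5): δ = 32.73°  ✓
  (0,6): δ = 90.92°  ·
  (0,7): δ = 146.31°  ·
  (1,2): δ = 147.40°  ·
  (1,3): δ = 93.88°  ·
  (1,4): δ = 38.91°  ✓
  (1,5): δ = 9.94°  ✓
  (1,6): δ = 68.13°  ·
  (1,7): δ = 123.52°  ·
  (2,3): δ = 126.48°  ·
  (2,4): δ = 71.51°  ·
  (2,5): δ = 22.66°  ✓
  (2,6): δ = 35.53°  ✓
  (2,7): δ = 90.91°  ·
  (3,4): δ = 125.03°  ·
  (3,5): δ = 76.18°  ·
  (3,6): δ = 17.99°  ✓
  (3,7): δ = 37.39°  ✓
  (4,5): δ = 131.15°  ·
  (4,6): δ = 72.96°  ·
  (4,7): δ = 17.58°  ✓
  (5,6): δ = 121.81°  ·
  (5,7): δ = 66.42°  ·
  (6,7): δ = 124.61°  ·
antipodal pairs: 9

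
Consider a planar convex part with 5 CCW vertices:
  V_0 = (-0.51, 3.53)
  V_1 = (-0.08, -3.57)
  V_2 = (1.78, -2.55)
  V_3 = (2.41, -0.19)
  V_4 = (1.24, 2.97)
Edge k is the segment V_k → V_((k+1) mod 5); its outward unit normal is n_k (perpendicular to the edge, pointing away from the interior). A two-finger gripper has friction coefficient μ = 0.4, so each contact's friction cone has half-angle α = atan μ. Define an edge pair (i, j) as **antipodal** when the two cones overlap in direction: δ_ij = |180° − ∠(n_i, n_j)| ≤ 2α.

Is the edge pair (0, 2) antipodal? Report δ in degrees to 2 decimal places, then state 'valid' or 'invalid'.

α = atan 0.4 = 21.80°;  2α = 43.60°
edge 0: e_0 = (+0.43, -7.10);  n_0 = (-0.9982, -0.0605)
edge 2: e_2 = (+0.63, +2.36);  n_2 = (+0.9662, -0.2579)
∠(n_0, n_2) = 161.59°
δ = |180° − 161.59°| = 18.41°
18.41° ≤ 2α = 43.60°  →  valid

δ = 18.41°, valid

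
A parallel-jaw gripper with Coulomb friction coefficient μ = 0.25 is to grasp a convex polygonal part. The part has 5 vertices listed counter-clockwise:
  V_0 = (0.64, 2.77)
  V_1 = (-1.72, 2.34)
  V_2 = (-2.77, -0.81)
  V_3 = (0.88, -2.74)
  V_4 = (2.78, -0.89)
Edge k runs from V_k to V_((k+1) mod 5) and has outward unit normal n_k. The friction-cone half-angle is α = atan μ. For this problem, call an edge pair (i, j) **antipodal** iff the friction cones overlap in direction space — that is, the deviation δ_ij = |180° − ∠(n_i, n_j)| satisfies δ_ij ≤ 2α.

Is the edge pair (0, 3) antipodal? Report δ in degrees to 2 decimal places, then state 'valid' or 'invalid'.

δ = 33.91°, invalid

α = atan 0.25 = 14.04°;  2α = 28.07°
edge 0: e_0 = (-2.36, -0.43);  n_0 = (-0.1793, +0.9838)
edge 3: e_3 = (+1.90, +1.85);  n_3 = (+0.6976, -0.7165)
∠(n_0, n_3) = 146.09°
δ = |180° − 146.09°| = 33.91°
33.91° > 2α = 28.07°  →  invalid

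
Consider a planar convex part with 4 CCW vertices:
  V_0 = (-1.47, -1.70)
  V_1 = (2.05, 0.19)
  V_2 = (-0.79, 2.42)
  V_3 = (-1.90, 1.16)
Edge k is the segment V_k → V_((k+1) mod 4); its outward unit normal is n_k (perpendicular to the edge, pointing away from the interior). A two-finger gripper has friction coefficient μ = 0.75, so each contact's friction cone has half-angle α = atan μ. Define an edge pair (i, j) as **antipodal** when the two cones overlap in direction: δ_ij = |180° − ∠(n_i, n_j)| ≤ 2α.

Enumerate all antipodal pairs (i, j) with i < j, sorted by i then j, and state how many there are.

count = 4; pairs: (0,1), (0,2), (0,3), (1,3)

α = atan 0.75 = 36.87°;  2α = 73.74°
n_0 = (+0.4731, -0.8810)
n_1 = (+0.6176, +0.7865)
n_2 = (-0.7504, +0.6610)
n_3 = (-0.9889, -0.1487)
  (0,1): δ = 66.37°  ✓
  (0,2): δ = 20.39°  ✓
  (0,3): δ = 70.32°  ✓
  (1,2): δ = 93.24°  ·
  (1,3): δ = 43.31°  ✓
  (2,3): δ = 130.07°  ·
antipodal pairs: 4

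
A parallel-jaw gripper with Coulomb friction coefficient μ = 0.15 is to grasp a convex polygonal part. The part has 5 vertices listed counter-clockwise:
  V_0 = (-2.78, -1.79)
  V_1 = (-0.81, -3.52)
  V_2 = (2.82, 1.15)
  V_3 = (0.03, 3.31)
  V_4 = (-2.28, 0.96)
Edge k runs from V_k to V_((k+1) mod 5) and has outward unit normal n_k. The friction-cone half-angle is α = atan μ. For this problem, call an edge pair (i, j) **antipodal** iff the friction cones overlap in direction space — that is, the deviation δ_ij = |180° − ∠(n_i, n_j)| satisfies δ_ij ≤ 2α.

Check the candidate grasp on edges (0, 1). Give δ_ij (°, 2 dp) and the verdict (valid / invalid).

δ = 86.57°, invalid

α = atan 0.15 = 8.53°;  2α = 17.06°
edge 0: e_0 = (+1.97, -1.73);  n_0 = (-0.6599, -0.7514)
edge 1: e_1 = (+3.63, +4.67);  n_1 = (+0.7895, -0.6137)
∠(n_0, n_1) = 93.43°
δ = |180° − 93.43°| = 86.57°
86.57° > 2α = 17.06°  →  invalid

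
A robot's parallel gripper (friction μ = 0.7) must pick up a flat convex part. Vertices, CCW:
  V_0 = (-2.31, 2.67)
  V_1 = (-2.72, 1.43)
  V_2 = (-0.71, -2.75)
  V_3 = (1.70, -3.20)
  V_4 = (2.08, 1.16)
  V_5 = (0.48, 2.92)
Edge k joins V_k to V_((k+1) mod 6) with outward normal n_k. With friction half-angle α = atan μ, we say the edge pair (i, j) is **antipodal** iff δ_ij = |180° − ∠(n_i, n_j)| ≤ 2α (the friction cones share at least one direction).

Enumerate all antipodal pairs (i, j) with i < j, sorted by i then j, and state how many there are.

count = 7; pairs: (0,3), (0,4), (1,3), (1,4), (1,5), (2,4), (2,5)

α = atan 0.7 = 34.99°;  2α = 69.98°
n_0 = (-0.9494, +0.3139)
n_1 = (-0.9012, -0.4334)
n_2 = (-0.1835, -0.9830)
n_3 = (+0.9962, -0.0868)
n_4 = (+0.7399, +0.6727)
n_5 = (-0.0892, +0.9960)
  (0,1): δ = 136.02°  ·
  (0,2): δ = 82.28°  ·
  (0,3): δ = 13.32°  ✓
  (0,4): δ = 60.57°  ✓
  (0,5): δ = 113.42°  ·
  (1,2): δ = 126.26°  ·
  (1,3): δ = 30.66°  ✓
  (1,4): δ = 16.59°  ✓
  (1,5): δ = 69.44°  ✓
  (2,3): δ = 84.40°  ·
  (2,4): δ = 37.15°  ✓
  (2,5): δ = 15.70°  ✓
  (3,4): δ = 132.75°  ·
  (3,5): δ = 79.90°  ·
  (4,5): δ = 127.15°  ·
antipodal pairs: 7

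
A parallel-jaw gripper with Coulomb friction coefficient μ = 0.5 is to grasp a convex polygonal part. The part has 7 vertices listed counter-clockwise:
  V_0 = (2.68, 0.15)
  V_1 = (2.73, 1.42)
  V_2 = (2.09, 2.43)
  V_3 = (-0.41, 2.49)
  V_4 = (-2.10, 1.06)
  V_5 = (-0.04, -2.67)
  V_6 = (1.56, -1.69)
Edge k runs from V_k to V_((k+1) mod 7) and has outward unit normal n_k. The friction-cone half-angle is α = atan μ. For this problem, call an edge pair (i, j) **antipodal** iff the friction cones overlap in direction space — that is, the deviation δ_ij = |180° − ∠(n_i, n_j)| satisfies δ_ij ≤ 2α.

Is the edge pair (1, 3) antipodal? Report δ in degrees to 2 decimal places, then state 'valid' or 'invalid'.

α = atan 0.5 = 26.57°;  2α = 53.13°
edge 1: e_1 = (-0.64, +1.01);  n_1 = (+0.8447, +0.5353)
edge 3: e_3 = (-1.69, -1.43);  n_3 = (-0.6459, +0.7634)
∠(n_1, n_3) = 97.88°
δ = |180° − 97.88°| = 82.12°
82.12° > 2α = 53.13°  →  invalid

δ = 82.12°, invalid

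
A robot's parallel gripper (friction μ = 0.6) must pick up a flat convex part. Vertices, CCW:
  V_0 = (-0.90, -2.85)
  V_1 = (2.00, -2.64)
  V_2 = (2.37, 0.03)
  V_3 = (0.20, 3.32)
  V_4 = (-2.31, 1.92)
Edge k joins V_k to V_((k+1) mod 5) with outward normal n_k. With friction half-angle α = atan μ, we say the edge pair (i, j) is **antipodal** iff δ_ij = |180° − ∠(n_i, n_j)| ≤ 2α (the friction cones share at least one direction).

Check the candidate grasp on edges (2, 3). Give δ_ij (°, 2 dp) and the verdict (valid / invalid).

α = atan 0.6 = 30.96°;  2α = 61.93°
edge 2: e_2 = (-2.17, +3.29);  n_2 = (+0.8348, +0.5506)
edge 3: e_3 = (-2.51, -1.40);  n_3 = (-0.4871, +0.8733)
∠(n_2, n_3) = 85.74°
δ = |180° − 85.74°| = 94.26°
94.26° > 2α = 61.93°  →  invalid

δ = 94.26°, invalid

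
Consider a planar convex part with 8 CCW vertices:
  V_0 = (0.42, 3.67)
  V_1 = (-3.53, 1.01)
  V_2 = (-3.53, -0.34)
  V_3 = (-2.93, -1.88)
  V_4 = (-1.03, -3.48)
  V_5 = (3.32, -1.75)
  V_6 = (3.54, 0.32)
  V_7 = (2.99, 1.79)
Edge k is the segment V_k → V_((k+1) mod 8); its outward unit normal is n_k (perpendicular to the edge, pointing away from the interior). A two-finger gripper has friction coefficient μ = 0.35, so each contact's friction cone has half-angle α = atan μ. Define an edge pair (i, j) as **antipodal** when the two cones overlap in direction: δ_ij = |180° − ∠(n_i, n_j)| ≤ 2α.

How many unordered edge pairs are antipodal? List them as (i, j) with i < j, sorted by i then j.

α = atan 0.35 = 19.29°;  2α = 38.58°
n_0 = (-0.5586, +0.8295)
n_1 = (-1.0000, -0.0000)
n_2 = (-0.9318, -0.3630)
n_3 = (-0.6441, -0.7649)
n_4 = (+0.3695, -0.9292)
n_5 = (+0.9944, -0.1057)
n_6 = (+0.9366, +0.3504)
n_7 = (+0.5904, +0.8071)
  (0,1): δ = 123.96°  ·
  (0,2): δ = 102.67°  ·
  (0,3): δ = 74.06°  ·
  (0,4): δ = 12.27°  ✓
  (0,5): δ = 49.98°  ·
  (0,6): δ = 76.56°  ·
  (0,7): δ = 109.86°  ·
  (1,2): δ = 158.71°  ·
  (1,3): δ = 130.10°  ·
  (1,4): δ = 68.31°  ·
  (1,5): δ = 6.07°  ✓
  (1,6): δ = 20.51°  ✓
  (1,7): δ = 53.81°  ·
  (2,3): δ = 151.39°  ·
  (2,4): δ = 89.60°  ·
  (2,5): δ = 27.35°  ✓
  (2,6): δ = 0.77°  ✓
  (2,7): δ = 32.53°  ✓
  (3,4): δ = 118.21°  ·
  (3,5): δ = 55.97°  ·
  (3,6): δ = 29.39°  ✓
  (3,7): δ = 3.91°  ✓
  (4,5): δ = 117.75°  ·
  (4,6): δ = 91.17°  ·
  (4,7): δ = 57.87°  ·
  (5,6): δ = 153.42°  ·
  (5,7): δ = 120.12°  ·
  (6,7): δ = 146.70°  ·
antipodal pairs: 8

count = 8; pairs: (0,4), (1,5), (1,6), (2,5), (2,6), (2,7), (3,6), (3,7)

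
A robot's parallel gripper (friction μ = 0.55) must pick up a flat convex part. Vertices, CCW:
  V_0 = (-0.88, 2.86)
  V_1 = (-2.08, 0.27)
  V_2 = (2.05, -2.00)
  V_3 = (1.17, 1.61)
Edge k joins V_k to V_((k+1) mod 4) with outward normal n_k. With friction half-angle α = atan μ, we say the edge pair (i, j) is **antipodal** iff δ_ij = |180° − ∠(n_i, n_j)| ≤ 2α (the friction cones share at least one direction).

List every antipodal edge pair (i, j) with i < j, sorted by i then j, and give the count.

α = atan 0.55 = 28.81°;  2α = 57.62°
n_0 = (-0.9073, +0.4204)
n_1 = (-0.4817, -0.8764)
n_2 = (+0.9716, +0.2368)
n_3 = (+0.5206, +0.8538)
  (0,1): δ = 93.94°  ·
  (0,2): δ = 38.56°  ✓
  (0,3): δ = 83.49°  ·
  (1,2): δ = 47.51°  ✓
  (1,3): δ = 2.58°  ✓
  (2,3): δ = 135.07°  ·
antipodal pairs: 3

count = 3; pairs: (0,2), (1,2), (1,3)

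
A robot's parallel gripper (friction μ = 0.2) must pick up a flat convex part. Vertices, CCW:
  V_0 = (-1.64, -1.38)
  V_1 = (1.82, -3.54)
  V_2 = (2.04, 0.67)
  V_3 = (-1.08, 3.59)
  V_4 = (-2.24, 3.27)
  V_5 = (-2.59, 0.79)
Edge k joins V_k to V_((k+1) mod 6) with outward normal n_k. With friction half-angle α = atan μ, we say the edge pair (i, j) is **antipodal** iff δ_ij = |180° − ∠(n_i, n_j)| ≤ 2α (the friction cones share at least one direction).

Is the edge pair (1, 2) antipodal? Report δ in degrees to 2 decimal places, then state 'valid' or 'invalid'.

α = atan 0.2 = 11.31°;  2α = 22.62°
edge 1: e_1 = (+0.22, +4.21);  n_1 = (+0.9986, -0.0522)
edge 2: e_2 = (-3.12, +2.92);  n_2 = (+0.6833, +0.7301)
∠(n_1, n_2) = 49.89°
δ = |180° − 49.89°| = 130.11°
130.11° > 2α = 22.62°  →  invalid

δ = 130.11°, invalid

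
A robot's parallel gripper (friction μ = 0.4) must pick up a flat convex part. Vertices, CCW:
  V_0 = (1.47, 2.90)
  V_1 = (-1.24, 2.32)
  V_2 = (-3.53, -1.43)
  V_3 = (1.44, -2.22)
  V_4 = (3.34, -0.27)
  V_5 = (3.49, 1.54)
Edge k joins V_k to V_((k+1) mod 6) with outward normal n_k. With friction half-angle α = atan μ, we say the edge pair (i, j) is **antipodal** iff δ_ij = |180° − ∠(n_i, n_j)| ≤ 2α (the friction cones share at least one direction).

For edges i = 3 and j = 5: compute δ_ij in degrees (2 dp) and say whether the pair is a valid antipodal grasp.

δ = 79.70°, invalid

α = atan 0.4 = 21.80°;  2α = 43.60°
edge 3: e_3 = (+1.90, +1.95);  n_3 = (+0.7162, -0.6979)
edge 5: e_5 = (-2.02, +1.36);  n_5 = (+0.5585, +0.8295)
∠(n_3, n_5) = 100.30°
δ = |180° − 100.30°| = 79.70°
79.70° > 2α = 43.60°  →  invalid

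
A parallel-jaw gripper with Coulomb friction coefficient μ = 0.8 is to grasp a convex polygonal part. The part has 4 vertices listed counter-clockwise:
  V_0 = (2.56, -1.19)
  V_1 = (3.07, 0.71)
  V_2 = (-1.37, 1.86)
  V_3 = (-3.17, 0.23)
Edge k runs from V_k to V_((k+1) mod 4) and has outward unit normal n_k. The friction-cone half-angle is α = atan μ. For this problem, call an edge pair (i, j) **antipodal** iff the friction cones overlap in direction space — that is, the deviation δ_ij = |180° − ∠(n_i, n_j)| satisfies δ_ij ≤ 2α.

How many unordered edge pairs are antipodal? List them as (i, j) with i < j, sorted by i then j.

count = 3; pairs: (0,2), (1,3), (2,3)

α = atan 0.8 = 38.66°;  2α = 77.32°
n_0 = (+0.9658, -0.2592)
n_1 = (+0.2507, +0.9681)
n_2 = (-0.6712, +0.7412)
n_3 = (-0.2405, -0.9706)
  (0,1): δ = 89.50°  ·
  (0,2): δ = 32.81°  ✓
  (0,3): δ = 91.11°  ·
  (1,2): δ = 123.32°  ·
  (1,3): δ = 0.60°  ✓
  (2,3): δ = 56.08°  ✓
antipodal pairs: 3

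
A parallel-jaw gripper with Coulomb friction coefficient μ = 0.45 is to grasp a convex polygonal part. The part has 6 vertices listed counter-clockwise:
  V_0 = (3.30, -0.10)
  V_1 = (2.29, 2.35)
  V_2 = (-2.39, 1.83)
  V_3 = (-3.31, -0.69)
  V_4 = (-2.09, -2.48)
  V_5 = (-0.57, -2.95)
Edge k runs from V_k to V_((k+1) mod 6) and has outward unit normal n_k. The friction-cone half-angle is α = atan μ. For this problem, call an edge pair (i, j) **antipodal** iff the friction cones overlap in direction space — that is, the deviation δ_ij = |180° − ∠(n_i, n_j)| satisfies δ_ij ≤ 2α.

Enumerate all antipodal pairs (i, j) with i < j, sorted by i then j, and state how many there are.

count = 5; pairs: (0,2), (0,3), (1,4), (1,5), (2,5)

α = atan 0.45 = 24.23°;  2α = 48.46°
n_0 = (+0.9245, +0.3811)
n_1 = (-0.1104, +0.9939)
n_2 = (-0.9394, +0.3429)
n_3 = (-0.8263, -0.5632)
n_4 = (-0.2954, -0.9554)
n_5 = (+0.5930, -0.8052)
  (0,1): δ = 106.06°  ·
  (0,2): δ = 42.46°  ✓
  (0,3): δ = 11.87°  ✓
  (0,4): δ = 50.41°  ·
  (0,5): δ = 103.97°  ·
  (1,2): δ = 116.40°  ·
  (1,3): δ = 62.06°  ·
  (1,4): δ = 23.52°  ✓
  (1,5): δ = 30.03°  ✓
  (2,3): δ = 125.67°  ·
  (2,4): δ = 87.13°  ·
  (2,5): δ = 33.57°  ✓
  (3,4): δ = 141.46°  ·
  (3,5): δ = 87.91°  ·
  (4,5): δ = 126.45°  ·
antipodal pairs: 5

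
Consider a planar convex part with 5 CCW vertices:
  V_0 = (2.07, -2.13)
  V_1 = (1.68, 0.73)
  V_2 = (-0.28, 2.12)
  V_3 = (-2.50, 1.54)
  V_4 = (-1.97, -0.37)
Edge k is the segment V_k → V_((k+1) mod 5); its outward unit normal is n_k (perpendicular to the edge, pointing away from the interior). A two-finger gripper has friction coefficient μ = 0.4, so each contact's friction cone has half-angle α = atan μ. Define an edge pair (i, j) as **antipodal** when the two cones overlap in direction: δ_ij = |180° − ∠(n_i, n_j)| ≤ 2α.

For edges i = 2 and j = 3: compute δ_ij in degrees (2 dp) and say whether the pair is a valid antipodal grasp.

α = atan 0.4 = 21.80°;  2α = 43.60°
edge 2: e_2 = (-2.22, -0.58);  n_2 = (-0.2528, +0.9675)
edge 3: e_3 = (+0.53, -1.91);  n_3 = (-0.9636, -0.2674)
∠(n_2, n_3) = 90.87°
δ = |180° − 90.87°| = 89.13°
89.13° > 2α = 43.60°  →  invalid

δ = 89.13°, invalid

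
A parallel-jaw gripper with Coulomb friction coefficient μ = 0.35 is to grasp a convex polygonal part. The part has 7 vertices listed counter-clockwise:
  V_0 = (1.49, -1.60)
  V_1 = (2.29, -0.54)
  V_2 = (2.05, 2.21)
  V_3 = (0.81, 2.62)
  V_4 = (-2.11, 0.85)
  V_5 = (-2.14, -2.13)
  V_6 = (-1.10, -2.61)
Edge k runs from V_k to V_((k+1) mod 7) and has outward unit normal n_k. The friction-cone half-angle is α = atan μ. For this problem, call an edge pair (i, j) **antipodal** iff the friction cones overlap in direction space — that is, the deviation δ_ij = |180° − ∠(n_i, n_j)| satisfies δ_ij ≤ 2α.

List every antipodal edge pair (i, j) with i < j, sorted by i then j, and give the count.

count = 5; pairs: (0,3), (0,4), (1,4), (2,5), (3,6)

α = atan 0.35 = 19.29°;  2α = 38.58°
n_0 = (+0.7982, -0.6024)
n_1 = (+0.9962, +0.0869)
n_2 = (+0.3139, +0.9494)
n_3 = (-0.5184, +0.8552)
n_4 = (-0.9999, +0.0101)
n_5 = (-0.4191, -0.9080)
n_6 = (+0.3633, -0.9317)
  (0,1): δ = 137.97°  ·
  (0,2): δ = 71.25°  ·
  (0,3): δ = 21.73°  ✓
  (0,4): δ = 36.47°  ✓
  (0,5): δ = 102.27°  ·
  (0,6): δ = 148.35°  ·
  (1,2): δ = 113.28°  ·
  (1,3): δ = 63.76°  ·
  (1,4): δ = 5.56°  ✓
  (1,5): δ = 60.24°  ·
  (1,6): δ = 106.32°  ·
  (2,3): δ = 130.48°  ·
  (2,4): δ = 72.28°  ·
  (2,5): δ = 6.48°  ✓
  (2,6): δ = 39.60°  ·
  (3,4): δ = 121.80°  ·
  (3,5): δ = 56.00°  ·
  (3,6): δ = 9.92°  ✓
  (4,5): δ = 114.20°  ·
  (4,6): δ = 68.12°  ·
  (5,6): δ = 133.92°  ·
antipodal pairs: 5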